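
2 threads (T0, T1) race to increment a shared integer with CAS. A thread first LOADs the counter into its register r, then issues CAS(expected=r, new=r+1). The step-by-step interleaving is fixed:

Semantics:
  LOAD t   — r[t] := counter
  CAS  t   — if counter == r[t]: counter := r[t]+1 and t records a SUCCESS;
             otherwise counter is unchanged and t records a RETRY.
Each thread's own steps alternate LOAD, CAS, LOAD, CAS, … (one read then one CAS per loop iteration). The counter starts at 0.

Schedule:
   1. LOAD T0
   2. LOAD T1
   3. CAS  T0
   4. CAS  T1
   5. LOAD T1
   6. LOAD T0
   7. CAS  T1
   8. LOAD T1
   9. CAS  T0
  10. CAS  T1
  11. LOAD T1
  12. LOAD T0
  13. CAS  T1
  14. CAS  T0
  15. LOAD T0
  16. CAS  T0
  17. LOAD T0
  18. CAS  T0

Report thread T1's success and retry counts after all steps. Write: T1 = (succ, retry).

   1) LOAD T0:  M=0  r_T0=0
   2) LOAD T1:  M=0  r_T1=0
   3) CAS  T0:  M=1  r_T0=0 ✓
   4) CAS  T1:  M=1  r_T1=0 ✗
   5) LOAD T1:  M=1  r_T1=1
   6) LOAD T0:  M=1  r_T0=1
   7) CAS  T1:  M=2  r_T1=1 ✓
   8) LOAD T1:  M=2  r_T1=2
   9) CAS  T0:  M=2  r_T0=1 ✗
  10) CAS  T1:  M=3  r_T1=2 ✓
  11) LOAD T1:  M=3  r_T1=3
  12) LOAD T0:  M=3  r_T0=3
  13) CAS  T1:  M=4  r_T1=3 ✓
  14) CAS  T0:  M=4  r_T0=3 ✗
  15) LOAD T0:  M=4  r_T0=4
  16) CAS  T0:  M=5  r_T0=4 ✓
  17) LOAD T0:  M=5  r_T0=5
  18) CAS  T0:  M=6  r_T0=5 ✓

T1 = (3, 1)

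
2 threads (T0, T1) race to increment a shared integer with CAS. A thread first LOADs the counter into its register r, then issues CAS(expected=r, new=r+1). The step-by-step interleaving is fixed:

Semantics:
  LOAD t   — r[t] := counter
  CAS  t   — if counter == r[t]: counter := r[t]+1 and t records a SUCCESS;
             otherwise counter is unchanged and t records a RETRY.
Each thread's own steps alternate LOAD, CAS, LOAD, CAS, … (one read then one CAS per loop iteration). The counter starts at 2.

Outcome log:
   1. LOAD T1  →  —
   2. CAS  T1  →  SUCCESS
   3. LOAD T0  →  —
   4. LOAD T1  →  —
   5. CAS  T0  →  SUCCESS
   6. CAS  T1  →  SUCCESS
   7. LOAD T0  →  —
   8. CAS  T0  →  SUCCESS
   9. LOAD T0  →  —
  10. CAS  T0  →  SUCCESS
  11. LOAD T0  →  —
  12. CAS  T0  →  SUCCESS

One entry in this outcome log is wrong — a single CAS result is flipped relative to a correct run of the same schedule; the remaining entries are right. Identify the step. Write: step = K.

step = 6

Correct run:
[1] T1.load  rd  (counter 2, T1.r 2)
[2] T1.cas  hit  (counter 3, T1.r 2)
[3] T0.load  rd  (counter 3, T0.r 3)
[4] T1.load  rd  (counter 3, T1.r 3)
[5] T0.cas  hit  (counter 4, T0.r 3)
[6] T1.cas  miss  (counter 4, T1.r 3)
[7] T0.load  rd  (counter 4, T0.r 4)
[8] T0.cas  hit  (counter 5, T0.r 4)
[9] T0.load  rd  (counter 5, T0.r 5)
[10] T0.cas  hit  (counter 6, T0.r 5)
[11] T0.load  rd  (counter 6, T0.r 6)
[12] T0.cas  hit  (counter 7, T0.r 6)
Log disagrees first at step 6.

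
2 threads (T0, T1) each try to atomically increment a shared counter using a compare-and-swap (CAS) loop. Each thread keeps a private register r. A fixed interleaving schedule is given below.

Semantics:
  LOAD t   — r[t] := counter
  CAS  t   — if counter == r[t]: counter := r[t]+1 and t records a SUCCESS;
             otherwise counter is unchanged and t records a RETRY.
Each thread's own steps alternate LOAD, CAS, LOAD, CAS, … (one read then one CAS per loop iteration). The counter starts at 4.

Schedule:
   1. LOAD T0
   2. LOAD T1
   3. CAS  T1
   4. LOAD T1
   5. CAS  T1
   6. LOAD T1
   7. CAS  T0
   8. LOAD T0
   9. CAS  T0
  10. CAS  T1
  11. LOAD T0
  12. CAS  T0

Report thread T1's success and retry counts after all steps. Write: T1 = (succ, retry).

T1 = (2, 1)

   1) LOAD T0:  M=4  r_T0=4
   2) LOAD T1:  M=4  r_T1=4
   3) CAS  T1:  M=5  r_T1=4 ✓
   4) LOAD T1:  M=5  r_T1=5
   5) CAS  T1:  M=6  r_T1=5 ✓
   6) LOAD T1:  M=6  r_T1=6
   7) CAS  T0:  M=6  r_T0=4 ✗
   8) LOAD T0:  M=6  r_T0=6
   9) CAS  T0:  M=7  r_T0=6 ✓
  10) CAS  T1:  M=7  r_T1=6 ✗
  11) LOAD T0:  M=7  r_T0=7
  12) CAS  T0:  M=8  r_T0=7 ✓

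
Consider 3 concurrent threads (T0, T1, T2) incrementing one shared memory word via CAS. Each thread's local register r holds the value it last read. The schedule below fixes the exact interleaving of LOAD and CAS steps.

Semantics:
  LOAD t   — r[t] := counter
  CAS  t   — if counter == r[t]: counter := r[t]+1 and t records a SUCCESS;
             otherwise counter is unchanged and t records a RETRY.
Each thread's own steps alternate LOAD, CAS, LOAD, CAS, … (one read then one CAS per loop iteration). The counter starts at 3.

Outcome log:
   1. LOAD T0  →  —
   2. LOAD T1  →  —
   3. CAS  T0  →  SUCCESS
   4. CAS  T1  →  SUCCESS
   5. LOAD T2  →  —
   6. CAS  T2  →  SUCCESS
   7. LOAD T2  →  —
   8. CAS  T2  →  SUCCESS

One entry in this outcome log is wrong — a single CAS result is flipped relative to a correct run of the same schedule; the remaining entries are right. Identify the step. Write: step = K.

Reference trace:
   1) LOAD T0:  M=3  r_T0=3
   2) LOAD T1:  M=3  r_T1=3
   3) CAS  T0:  M=4  r_T0=3 ✓
   4) CAS  T1:  M=4  r_T1=3 ✗
   5) LOAD T2:  M=4  r_T2=4
   6) CAS  T2:  M=5  r_T2=4 ✓
   7) LOAD T2:  M=5  r_T2=5
   8) CAS  T2:  M=6  r_T2=5 ✓
Flip is step 4.

step = 4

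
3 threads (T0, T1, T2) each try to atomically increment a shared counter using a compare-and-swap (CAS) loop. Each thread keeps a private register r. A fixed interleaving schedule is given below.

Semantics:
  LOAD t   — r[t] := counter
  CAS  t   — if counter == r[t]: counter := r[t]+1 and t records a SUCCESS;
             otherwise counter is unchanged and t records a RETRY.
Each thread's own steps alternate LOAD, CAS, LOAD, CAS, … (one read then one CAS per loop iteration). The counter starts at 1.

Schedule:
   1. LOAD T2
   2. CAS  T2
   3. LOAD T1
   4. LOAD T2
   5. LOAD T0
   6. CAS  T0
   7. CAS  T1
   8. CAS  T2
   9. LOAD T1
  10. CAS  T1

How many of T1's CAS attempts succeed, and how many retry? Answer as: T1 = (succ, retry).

[1] T2.load  rd  (counter 1, T2.r 1)
[2] T2.cas  hit  (counter 2, T2.r 1)
[3] T1.load  rd  (counter 2, T1.r 2)
[4] T2.load  rd  (counter 2, T2.r 2)
[5] T0.load  rd  (counter 2, T0.r 2)
[6] T0.cas  hit  (counter 3, T0.r 2)
[7] T1.cas  miss  (counter 3, T1.r 2)
[8] T2.cas  miss  (counter 3, T2.r 2)
[9] T1.load  rd  (counter 3, T1.r 3)
[10] T1.cas  hit  (counter 4, T1.r 3)

T1 = (1, 1)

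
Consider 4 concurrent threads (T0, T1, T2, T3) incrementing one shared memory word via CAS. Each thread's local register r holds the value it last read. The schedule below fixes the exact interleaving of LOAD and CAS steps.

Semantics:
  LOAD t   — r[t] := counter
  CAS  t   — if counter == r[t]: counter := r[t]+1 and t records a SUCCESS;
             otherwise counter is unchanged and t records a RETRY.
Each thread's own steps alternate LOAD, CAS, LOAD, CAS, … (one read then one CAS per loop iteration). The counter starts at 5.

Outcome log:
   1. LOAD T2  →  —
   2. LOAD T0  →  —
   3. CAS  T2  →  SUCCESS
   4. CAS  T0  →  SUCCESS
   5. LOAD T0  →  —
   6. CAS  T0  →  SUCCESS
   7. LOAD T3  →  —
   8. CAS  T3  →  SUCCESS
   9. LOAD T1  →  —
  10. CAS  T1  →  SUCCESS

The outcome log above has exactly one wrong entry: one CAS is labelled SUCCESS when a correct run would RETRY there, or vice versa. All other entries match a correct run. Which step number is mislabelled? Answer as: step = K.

step = 4

Reference trace:
#1 T2 reads 5
#2 T0 reads 5
#3 T2 CAS(5→6) writes; counter now 6
#4 T0 CAS(5→6) fails; counter now 6
#5 T0 reads 6
#6 T0 CAS(6→7) writes; counter now 7
#7 T3 reads 7
#8 T3 CAS(7→8) writes; counter now 8
#9 T1 reads 8
#10 T1 CAS(8→9) writes; counter now 9
Log disagrees first at step 4.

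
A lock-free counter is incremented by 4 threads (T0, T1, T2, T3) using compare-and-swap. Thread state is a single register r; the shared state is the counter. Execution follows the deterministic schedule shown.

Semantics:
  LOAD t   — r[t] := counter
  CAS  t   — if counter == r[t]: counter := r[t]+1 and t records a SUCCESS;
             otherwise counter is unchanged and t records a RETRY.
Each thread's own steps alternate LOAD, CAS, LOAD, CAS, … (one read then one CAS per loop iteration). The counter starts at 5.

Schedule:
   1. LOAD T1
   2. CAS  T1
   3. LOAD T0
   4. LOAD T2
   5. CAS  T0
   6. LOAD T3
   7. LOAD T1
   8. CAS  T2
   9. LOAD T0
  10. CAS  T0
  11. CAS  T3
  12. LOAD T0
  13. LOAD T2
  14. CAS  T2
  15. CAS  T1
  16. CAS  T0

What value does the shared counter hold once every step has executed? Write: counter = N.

#1 T1 reads 5
#2 T1 CAS(5→6) writes; counter now 6
#3 T0 reads 6
#4 T2 reads 6
#5 T0 CAS(6→7) writes; counter now 7
#6 T3 reads 7
#7 T1 reads 7
#8 T2 CAS(6→7) fails; counter now 7
#9 T0 reads 7
#10 T0 CAS(7→8) writes; counter now 8
#11 T3 CAS(7→8) fails; counter now 8
#12 T0 reads 8
#13 T2 reads 8
#14 T2 CAS(8→9) writes; counter now 9
#15 T1 CAS(7→8) fails; counter now 9
#16 T0 CAS(8→9) fails; counter now 9

counter = 9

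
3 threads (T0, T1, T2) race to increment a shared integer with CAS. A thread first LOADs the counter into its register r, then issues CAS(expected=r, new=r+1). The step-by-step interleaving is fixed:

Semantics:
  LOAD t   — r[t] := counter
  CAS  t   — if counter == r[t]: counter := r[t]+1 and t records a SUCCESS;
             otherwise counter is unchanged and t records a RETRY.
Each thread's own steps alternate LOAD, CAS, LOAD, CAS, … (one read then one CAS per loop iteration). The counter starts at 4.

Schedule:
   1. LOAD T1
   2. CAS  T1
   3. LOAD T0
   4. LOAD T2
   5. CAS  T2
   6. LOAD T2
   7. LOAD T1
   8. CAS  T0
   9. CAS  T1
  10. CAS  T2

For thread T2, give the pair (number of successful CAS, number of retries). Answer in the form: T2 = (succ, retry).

T2 = (1, 1)

#1 T1 reads 4
#2 T1 CAS(4→5) writes; counter now 5
#3 T0 reads 5
#4 T2 reads 5
#5 T2 CAS(5→6) writes; counter now 6
#6 T2 reads 6
#7 T1 reads 6
#8 T0 CAS(5→6) fails; counter now 6
#9 T1 CAS(6→7) writes; counter now 7
#10 T2 CAS(6→7) fails; counter now 7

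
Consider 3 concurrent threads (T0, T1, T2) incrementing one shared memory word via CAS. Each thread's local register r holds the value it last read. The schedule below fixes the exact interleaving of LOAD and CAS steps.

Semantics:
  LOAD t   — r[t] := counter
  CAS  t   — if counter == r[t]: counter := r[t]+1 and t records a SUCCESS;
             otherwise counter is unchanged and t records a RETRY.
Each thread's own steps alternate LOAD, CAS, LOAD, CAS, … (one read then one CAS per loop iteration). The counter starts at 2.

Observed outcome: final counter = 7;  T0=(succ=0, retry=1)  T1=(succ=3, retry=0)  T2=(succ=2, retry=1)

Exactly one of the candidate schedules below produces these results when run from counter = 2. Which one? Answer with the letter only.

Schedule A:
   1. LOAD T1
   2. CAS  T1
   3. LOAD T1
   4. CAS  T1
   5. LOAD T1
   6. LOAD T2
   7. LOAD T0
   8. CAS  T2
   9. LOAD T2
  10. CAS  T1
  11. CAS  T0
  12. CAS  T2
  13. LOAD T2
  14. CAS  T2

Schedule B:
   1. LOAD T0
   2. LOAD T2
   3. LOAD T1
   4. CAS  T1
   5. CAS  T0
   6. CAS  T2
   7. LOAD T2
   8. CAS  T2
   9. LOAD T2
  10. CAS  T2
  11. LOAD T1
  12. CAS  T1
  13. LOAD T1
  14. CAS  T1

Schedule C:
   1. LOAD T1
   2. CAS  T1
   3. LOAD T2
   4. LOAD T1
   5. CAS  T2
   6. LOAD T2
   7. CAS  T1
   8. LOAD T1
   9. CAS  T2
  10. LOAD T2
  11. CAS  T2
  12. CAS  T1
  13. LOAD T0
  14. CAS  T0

B

Run B:
step 1: T0 LOAD ⇒ load; ctr=2 reg=2
step 2: T2 LOAD ⇒ load; ctr=2 reg=2
step 3: T1 LOAD ⇒ load; ctr=2 reg=2
step 4: T1 CAS ⇒ ok; ctr=3 reg=2
step 5: T0 CAS ⇒ retry; ctr=3 reg=2
step 6: T2 CAS ⇒ retry; ctr=3 reg=2
step 7: T2 LOAD ⇒ load; ctr=3 reg=3
step 8: T2 CAS ⇒ ok; ctr=4 reg=3
step 9: T2 LOAD ⇒ load; ctr=4 reg=4
step 10: T2 CAS ⇒ ok; ctr=5 reg=4
step 11: T1 LOAD ⇒ load; ctr=5 reg=5
step 12: T1 CAS ⇒ ok; ctr=6 reg=5
step 13: T1 LOAD ⇒ load; ctr=6 reg=6
step 14: T1 CAS ⇒ ok; ctr=7 reg=6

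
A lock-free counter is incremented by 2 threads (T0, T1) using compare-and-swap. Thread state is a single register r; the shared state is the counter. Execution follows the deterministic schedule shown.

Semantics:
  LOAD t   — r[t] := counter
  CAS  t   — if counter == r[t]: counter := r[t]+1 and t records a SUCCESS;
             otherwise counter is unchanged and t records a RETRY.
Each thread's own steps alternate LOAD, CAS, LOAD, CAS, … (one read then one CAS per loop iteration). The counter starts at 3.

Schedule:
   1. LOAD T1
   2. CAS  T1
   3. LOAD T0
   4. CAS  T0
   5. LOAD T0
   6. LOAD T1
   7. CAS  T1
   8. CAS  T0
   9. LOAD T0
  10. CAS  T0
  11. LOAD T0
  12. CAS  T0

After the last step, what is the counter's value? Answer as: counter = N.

counter = 8

step 1: T1 LOAD ⇒ load; ctr=3 reg=3
step 2: T1 CAS ⇒ ok; ctr=4 reg=3
step 3: T0 LOAD ⇒ load; ctr=4 reg=4
step 4: T0 CAS ⇒ ok; ctr=5 reg=4
step 5: T0 LOAD ⇒ load; ctr=5 reg=5
step 6: T1 LOAD ⇒ load; ctr=5 reg=5
step 7: T1 CAS ⇒ ok; ctr=6 reg=5
step 8: T0 CAS ⇒ retry; ctr=6 reg=5
step 9: T0 LOAD ⇒ load; ctr=6 reg=6
step 10: T0 CAS ⇒ ok; ctr=7 reg=6
step 11: T0 LOAD ⇒ load; ctr=7 reg=7
step 12: T0 CAS ⇒ ok; ctr=8 reg=7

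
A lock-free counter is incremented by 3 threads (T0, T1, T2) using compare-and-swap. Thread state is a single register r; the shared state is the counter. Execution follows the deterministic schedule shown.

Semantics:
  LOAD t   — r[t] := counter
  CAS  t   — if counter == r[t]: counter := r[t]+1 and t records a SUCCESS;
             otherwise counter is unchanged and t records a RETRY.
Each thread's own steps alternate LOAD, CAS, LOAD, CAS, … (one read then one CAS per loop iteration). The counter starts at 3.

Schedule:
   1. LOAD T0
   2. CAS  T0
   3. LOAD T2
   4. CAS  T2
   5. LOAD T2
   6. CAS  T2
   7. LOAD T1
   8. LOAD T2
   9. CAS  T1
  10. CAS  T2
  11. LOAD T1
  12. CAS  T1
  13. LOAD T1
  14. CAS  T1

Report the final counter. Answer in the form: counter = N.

counter = 9

T0 LOAD — after: cnt=3, r=3 — load
T0 CAS — after: cnt=4, r=3 — ok
T2 LOAD — after: cnt=4, r=4 — load
T2 CAS — after: cnt=5, r=4 — ok
T2 LOAD — after: cnt=5, r=5 — load
T2 CAS — after: cnt=6, r=5 — ok
T1 LOAD — after: cnt=6, r=6 — load
T2 LOAD — after: cnt=6, r=6 — load
T1 CAS — after: cnt=7, r=6 — ok
T2 CAS — after: cnt=7, r=6 — retry
T1 LOAD — after: cnt=7, r=7 — load
T1 CAS — after: cnt=8, r=7 — ok
T1 LOAD — after: cnt=8, r=8 — load
T1 CAS — after: cnt=9, r=8 — ok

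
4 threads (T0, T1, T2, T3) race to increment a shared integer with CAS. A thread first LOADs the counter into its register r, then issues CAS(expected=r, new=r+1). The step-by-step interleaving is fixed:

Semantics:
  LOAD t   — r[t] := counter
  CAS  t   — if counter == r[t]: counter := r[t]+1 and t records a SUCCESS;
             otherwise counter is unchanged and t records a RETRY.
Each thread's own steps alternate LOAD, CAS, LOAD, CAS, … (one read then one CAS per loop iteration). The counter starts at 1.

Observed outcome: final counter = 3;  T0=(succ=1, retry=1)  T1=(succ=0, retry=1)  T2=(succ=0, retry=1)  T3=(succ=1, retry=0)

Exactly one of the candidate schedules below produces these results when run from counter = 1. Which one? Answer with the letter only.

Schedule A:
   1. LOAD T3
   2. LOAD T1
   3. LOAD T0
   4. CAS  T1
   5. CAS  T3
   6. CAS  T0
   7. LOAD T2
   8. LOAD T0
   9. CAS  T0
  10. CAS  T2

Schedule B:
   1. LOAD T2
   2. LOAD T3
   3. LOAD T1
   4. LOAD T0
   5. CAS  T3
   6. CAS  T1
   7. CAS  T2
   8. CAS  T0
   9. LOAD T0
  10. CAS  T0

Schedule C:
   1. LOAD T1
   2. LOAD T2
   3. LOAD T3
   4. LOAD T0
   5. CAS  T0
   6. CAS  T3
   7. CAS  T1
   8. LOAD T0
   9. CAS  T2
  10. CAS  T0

Run B:
step 1: T2 LOAD ⇒ load; ctr=1 reg=1
step 2: T3 LOAD ⇒ load; ctr=1 reg=1
step 3: T1 LOAD ⇒ load; ctr=1 reg=1
step 4: T0 LOAD ⇒ load; ctr=1 reg=1
step 5: T3 CAS ⇒ ok; ctr=2 reg=1
step 6: T1 CAS ⇒ retry; ctr=2 reg=1
step 7: T2 CAS ⇒ retry; ctr=2 reg=1
step 8: T0 CAS ⇒ retry; ctr=2 reg=1
step 9: T0 LOAD ⇒ load; ctr=2 reg=2
step 10: T0 CAS ⇒ ok; ctr=3 reg=2

B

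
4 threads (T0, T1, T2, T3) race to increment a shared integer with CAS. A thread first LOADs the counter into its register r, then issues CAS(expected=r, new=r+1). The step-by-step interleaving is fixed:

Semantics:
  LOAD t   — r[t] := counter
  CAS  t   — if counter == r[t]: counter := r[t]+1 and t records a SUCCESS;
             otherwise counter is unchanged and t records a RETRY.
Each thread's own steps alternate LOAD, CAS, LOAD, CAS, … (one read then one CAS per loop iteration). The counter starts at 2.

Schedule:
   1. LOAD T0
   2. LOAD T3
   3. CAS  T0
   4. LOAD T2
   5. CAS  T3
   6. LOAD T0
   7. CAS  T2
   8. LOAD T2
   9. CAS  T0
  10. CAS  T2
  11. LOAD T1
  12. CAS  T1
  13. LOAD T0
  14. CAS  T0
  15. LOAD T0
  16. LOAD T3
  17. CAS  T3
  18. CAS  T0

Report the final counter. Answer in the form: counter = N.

counter = 8

[1] T0.load  rd  (counter 2, T0.r 2)
[2] T3.load  rd  (counter 2, T3.r 2)
[3] T0.cas  hit  (counter 3, T0.r 2)
[4] T2.load  rd  (counter 3, T2.r 3)
[5] T3.cas  miss  (counter 3, T3.r 2)
[6] T0.load  rd  (counter 3, T0.r 3)
[7] T2.cas  hit  (counter 4, T2.r 3)
[8] T2.load  rd  (counter 4, T2.r 4)
[9] T0.cas  miss  (counter 4, T0.r 3)
[10] T2.cas  hit  (counter 5, T2.r 4)
[11] T1.load  rd  (counter 5, T1.r 5)
[12] T1.cas  hit  (counter 6, T1.r 5)
[13] T0.load  rd  (counter 6, T0.r 6)
[14] T0.cas  hit  (counter 7, T0.r 6)
[15] T0.load  rd  (counter 7, T0.r 7)
[16] T3.load  rd  (counter 7, T3.r 7)
[17] T3.cas  hit  (counter 8, T3.r 7)
[18] T0.cas  miss  (counter 8, T0.r 7)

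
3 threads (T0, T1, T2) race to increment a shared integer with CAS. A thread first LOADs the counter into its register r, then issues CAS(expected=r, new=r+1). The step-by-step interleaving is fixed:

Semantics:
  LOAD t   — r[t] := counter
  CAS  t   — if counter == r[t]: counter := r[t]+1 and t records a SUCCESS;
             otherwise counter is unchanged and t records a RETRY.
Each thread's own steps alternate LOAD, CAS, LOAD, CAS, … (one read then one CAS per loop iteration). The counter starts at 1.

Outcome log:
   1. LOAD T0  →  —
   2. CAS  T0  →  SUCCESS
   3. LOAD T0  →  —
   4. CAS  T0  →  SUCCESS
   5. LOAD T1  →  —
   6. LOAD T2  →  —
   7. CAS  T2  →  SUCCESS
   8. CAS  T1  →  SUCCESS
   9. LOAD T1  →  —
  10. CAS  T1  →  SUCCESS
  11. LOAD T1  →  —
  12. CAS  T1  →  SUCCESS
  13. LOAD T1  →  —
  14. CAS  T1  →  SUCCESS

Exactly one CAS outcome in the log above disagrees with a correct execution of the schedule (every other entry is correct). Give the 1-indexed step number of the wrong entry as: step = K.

step = 8

Reference trace:
[1] T0.load  rd  (counter 1, T0.r 1)
[2] T0.cas  hit  (counter 2, T0.r 1)
[3] T0.load  rd  (counter 2, T0.r 2)
[4] T0.cas  hit  (counter 3, T0.r 2)
[5] T1.load  rd  (counter 3, T1.r 3)
[6] T2.load  rd  (counter 3, T2.r 3)
[7] T2.cas  hit  (counter 4, T2.r 3)
[8] T1.cas  miss  (counter 4, T1.r 3)
[9] T1.load  rd  (counter 4, T1.r 4)
[10] T1.cas  hit  (counter 5, T1.r 4)
[11] T1.load  rd  (counter 5, T1.r 5)
[12] T1.cas  hit  (counter 6, T1.r 5)
[13] T1.load  rd  (counter 6, T1.r 6)
[14] T1.cas  hit  (counter 7, T1.r 6)
Flip is step 8.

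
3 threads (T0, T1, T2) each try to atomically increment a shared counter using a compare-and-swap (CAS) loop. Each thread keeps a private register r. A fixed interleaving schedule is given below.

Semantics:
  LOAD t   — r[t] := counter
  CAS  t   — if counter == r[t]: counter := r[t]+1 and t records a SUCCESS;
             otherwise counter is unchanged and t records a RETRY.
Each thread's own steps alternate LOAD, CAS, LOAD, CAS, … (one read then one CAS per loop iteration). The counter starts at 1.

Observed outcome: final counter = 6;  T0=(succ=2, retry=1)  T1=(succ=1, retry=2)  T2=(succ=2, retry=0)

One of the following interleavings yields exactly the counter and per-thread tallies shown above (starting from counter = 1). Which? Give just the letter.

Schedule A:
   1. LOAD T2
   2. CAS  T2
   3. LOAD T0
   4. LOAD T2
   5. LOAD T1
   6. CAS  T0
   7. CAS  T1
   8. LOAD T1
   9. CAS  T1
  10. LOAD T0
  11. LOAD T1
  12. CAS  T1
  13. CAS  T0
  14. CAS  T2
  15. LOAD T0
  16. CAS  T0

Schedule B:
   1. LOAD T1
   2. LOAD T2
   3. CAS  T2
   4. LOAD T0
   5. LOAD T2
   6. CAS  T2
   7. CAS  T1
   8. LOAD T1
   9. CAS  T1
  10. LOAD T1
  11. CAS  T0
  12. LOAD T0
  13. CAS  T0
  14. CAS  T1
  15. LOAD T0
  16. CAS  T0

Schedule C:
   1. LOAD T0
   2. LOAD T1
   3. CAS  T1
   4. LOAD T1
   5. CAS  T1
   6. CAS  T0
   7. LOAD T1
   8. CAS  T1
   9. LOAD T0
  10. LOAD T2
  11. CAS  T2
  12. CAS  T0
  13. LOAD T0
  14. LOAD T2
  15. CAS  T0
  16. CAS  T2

B

Run B:
#1 T1 reads 1
#2 T2 reads 1
#3 T2 CAS(1→2) writes; counter now 2
#4 T0 reads 2
#5 T2 reads 2
#6 T2 CAS(2→3) writes; counter now 3
#7 T1 CAS(1→2) fails; counter now 3
#8 T1 reads 3
#9 T1 CAS(3→4) writes; counter now 4
#10 T1 reads 4
#11 T0 CAS(2→3) fails; counter now 4
#12 T0 reads 4
#13 T0 CAS(4→5) writes; counter now 5
#14 T1 CAS(4→5) fails; counter now 5
#15 T0 reads 5
#16 T0 CAS(5→6) writes; counter now 6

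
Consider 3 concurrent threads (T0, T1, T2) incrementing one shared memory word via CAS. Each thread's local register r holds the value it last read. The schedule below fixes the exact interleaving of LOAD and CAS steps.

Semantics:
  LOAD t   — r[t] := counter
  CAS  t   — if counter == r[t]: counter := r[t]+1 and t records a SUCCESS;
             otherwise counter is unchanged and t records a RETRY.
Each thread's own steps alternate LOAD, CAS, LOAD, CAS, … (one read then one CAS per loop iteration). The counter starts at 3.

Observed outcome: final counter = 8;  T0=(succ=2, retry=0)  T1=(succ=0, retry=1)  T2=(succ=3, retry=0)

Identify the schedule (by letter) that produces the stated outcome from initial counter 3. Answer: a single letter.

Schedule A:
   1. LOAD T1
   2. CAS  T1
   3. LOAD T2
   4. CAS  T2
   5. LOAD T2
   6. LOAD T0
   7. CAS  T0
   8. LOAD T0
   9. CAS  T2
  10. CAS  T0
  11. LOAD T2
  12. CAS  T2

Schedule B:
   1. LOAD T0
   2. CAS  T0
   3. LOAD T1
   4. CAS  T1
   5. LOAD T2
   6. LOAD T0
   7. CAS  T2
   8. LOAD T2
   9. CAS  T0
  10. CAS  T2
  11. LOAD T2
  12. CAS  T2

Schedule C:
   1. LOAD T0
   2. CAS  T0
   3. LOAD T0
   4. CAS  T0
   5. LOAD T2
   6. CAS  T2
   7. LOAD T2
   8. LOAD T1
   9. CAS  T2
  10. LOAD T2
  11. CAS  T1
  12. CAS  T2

C

Run C:
step 1: T0 LOAD ⇒ load; ctr=3 reg=3
step 2: T0 CAS ⇒ ok; ctr=4 reg=3
step 3: T0 LOAD ⇒ load; ctr=4 reg=4
step 4: T0 CAS ⇒ ok; ctr=5 reg=4
step 5: T2 LOAD ⇒ load; ctr=5 reg=5
step 6: T2 CAS ⇒ ok; ctr=6 reg=5
step 7: T2 LOAD ⇒ load; ctr=6 reg=6
step 8: T1 LOAD ⇒ load; ctr=6 reg=6
step 9: T2 CAS ⇒ ok; ctr=7 reg=6
step 10: T2 LOAD ⇒ load; ctr=7 reg=7
step 11: T1 CAS ⇒ retry; ctr=7 reg=6
step 12: T2 CAS ⇒ ok; ctr=8 reg=7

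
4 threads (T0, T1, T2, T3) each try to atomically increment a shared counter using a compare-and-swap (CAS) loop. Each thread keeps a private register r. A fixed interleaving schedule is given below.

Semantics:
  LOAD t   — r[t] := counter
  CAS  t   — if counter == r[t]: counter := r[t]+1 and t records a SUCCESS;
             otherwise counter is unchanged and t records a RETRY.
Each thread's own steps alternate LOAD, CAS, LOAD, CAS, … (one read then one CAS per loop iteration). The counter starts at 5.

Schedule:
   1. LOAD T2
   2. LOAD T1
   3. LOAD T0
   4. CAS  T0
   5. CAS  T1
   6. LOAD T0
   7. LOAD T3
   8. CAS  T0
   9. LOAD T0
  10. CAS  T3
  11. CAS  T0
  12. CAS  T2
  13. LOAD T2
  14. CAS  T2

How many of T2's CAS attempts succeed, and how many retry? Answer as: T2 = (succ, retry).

T2 = (1, 1)

step 1: T2 LOAD ⇒ load; ctr=5 reg=5
step 2: T1 LOAD ⇒ load; ctr=5 reg=5
step 3: T0 LOAD ⇒ load; ctr=5 reg=5
step 4: T0 CAS ⇒ ok; ctr=6 reg=5
step 5: T1 CAS ⇒ retry; ctr=6 reg=5
step 6: T0 LOAD ⇒ load; ctr=6 reg=6
step 7: T3 LOAD ⇒ load; ctr=6 reg=6
step 8: T0 CAS ⇒ ok; ctr=7 reg=6
step 9: T0 LOAD ⇒ load; ctr=7 reg=7
step 10: T3 CAS ⇒ retry; ctr=7 reg=6
step 11: T0 CAS ⇒ ok; ctr=8 reg=7
step 12: T2 CAS ⇒ retry; ctr=8 reg=5
step 13: T2 LOAD ⇒ load; ctr=8 reg=8
step 14: T2 CAS ⇒ ok; ctr=9 reg=8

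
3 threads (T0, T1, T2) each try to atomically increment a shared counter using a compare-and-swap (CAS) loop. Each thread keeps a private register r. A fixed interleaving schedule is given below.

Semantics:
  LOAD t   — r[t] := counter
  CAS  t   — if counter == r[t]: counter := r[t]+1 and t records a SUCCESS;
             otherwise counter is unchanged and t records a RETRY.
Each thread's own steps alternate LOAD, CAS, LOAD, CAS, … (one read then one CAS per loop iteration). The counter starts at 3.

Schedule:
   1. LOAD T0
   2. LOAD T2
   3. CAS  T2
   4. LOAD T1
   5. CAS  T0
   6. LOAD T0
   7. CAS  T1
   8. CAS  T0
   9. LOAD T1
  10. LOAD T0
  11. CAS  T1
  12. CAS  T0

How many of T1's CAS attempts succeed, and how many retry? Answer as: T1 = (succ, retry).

T1 = (2, 0)

   1) LOAD T0:  M=3  r_T0=3
   2) LOAD T2:  M=3  r_T2=3
   3) CAS  T2:  M=4  r_T2=3 ✓
   4) LOAD T1:  M=4  r_T1=4
   5) CAS  T0:  M=4  r_T0=3 ✗
   6) LOAD T0:  M=4  r_T0=4
   7) CAS  T1:  M=5  r_T1=4 ✓
   8) CAS  T0:  M=5  r_T0=4 ✗
   9) LOAD T1:  M=5  r_T1=5
  10) LOAD T0:  M=5  r_T0=5
  11) CAS  T1:  M=6  r_T1=5 ✓
  12) CAS  T0:  M=6  r_T0=5 ✗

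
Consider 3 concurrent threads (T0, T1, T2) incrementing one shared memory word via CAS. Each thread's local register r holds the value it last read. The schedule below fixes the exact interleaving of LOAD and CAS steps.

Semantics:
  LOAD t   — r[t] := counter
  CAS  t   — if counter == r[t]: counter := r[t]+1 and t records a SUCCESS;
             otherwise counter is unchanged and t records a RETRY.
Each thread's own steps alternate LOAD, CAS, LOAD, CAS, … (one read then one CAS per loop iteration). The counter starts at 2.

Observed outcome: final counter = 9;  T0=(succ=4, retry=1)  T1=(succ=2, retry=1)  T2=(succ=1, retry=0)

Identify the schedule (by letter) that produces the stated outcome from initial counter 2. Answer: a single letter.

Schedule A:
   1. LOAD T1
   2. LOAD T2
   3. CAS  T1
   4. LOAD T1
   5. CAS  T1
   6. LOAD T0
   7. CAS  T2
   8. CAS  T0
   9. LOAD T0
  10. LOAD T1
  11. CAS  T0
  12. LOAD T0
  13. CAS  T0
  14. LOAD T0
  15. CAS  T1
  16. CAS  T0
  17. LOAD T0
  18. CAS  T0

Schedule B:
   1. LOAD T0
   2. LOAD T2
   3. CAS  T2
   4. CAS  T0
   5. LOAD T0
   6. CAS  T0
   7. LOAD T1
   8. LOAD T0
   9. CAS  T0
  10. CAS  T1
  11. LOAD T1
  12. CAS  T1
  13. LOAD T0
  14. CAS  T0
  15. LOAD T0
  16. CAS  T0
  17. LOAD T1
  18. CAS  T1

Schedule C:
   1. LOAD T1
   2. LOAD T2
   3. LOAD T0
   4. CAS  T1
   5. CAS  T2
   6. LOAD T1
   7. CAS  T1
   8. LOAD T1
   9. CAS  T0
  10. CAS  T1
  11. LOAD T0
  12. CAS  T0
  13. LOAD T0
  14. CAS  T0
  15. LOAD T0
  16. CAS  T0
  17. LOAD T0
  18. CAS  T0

Tracing schedule B:
T0 LOAD — after: cnt=2, r=2 — load
T2 LOAD — after: cnt=2, r=2 — load
T2 CAS — after: cnt=3, r=2 — ok
T0 CAS — after: cnt=3, r=2 — retry
T0 LOAD — after: cnt=3, r=3 — load
T0 CAS — after: cnt=4, r=3 — ok
T1 LOAD — after: cnt=4, r=4 — load
T0 LOAD — after: cnt=4, r=4 — load
T0 CAS — after: cnt=5, r=4 — ok
T1 CAS — after: cnt=5, r=4 — retry
T1 LOAD — after: cnt=5, r=5 — load
T1 CAS — after: cnt=6, r=5 — ok
T0 LOAD — after: cnt=6, r=6 — load
T0 CAS — after: cnt=7, r=6 — ok
T0 LOAD — after: cnt=7, r=7 — load
T0 CAS — after: cnt=8, r=7 — ok
T1 LOAD — after: cnt=8, r=8 — load
T1 CAS — after: cnt=9, r=8 — ok

B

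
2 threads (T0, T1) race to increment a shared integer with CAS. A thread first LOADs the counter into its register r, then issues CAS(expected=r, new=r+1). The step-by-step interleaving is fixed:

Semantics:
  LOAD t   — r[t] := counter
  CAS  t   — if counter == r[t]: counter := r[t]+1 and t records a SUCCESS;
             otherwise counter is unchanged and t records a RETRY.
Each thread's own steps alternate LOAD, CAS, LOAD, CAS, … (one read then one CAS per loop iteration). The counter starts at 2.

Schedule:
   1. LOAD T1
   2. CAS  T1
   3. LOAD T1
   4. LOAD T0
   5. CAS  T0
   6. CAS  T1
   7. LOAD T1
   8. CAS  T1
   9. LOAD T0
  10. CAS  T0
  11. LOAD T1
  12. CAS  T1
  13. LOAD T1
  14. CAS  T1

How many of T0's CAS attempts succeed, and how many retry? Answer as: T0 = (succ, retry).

T0 = (2, 0)

   1) LOAD T1:  M=2  r_T1=2
   2) CAS  T1:  M=3  r_T1=2 ✓
   3) LOAD T1:  M=3  r_T1=3
   4) LOAD T0:  M=3  r_T0=3
   5) CAS  T0:  M=4  r_T0=3 ✓
   6) CAS  T1:  M=4  r_T1=3 ✗
   7) LOAD T1:  M=4  r_T1=4
   8) CAS  T1:  M=5  r_T1=4 ✓
   9) LOAD T0:  M=5  r_T0=5
  10) CAS  T0:  M=6  r_T0=5 ✓
  11) LOAD T1:  M=6  r_T1=6
  12) CAS  T1:  M=7  r_T1=6 ✓
  13) LOAD T1:  M=7  r_T1=7
  14) CAS  T1:  M=8  r_T1=7 ✓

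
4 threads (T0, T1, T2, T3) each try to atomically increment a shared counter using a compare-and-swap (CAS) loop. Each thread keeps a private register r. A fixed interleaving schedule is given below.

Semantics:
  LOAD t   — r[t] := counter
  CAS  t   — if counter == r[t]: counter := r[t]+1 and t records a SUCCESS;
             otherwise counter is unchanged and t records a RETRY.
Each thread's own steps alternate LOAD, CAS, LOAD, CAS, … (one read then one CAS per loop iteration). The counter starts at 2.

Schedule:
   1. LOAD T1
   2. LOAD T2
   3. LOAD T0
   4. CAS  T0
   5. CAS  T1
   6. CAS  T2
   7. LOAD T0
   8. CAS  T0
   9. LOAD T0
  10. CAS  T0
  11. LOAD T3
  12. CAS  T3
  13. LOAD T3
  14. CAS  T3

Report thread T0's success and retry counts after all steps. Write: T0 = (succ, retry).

1. LOAD T1 → mem=2 r[T1]=2 [LOAD]
2. LOAD T2 → mem=2 r[T2]=2 [LOAD]
3. LOAD T0 → mem=2 r[T0]=2 [LOAD]
4. CAS T0 → mem=3 r[T0]=2 [OK]
5. CAS T1 → mem=3 r[T1]=2 [RETRY]
6. CAS T2 → mem=3 r[T2]=2 [RETRY]
7. LOAD T0 → mem=3 r[T0]=3 [LOAD]
8. CAS T0 → mem=4 r[T0]=3 [OK]
9. LOAD T0 → mem=4 r[T0]=4 [LOAD]
10. CAS T0 → mem=5 r[T0]=4 [OK]
11. LOAD T3 → mem=5 r[T3]=5 [LOAD]
12. CAS T3 → mem=6 r[T3]=5 [OK]
13. LOAD T3 → mem=6 r[T3]=6 [LOAD]
14. CAS T3 → mem=7 r[T3]=6 [OK]

T0 = (3, 0)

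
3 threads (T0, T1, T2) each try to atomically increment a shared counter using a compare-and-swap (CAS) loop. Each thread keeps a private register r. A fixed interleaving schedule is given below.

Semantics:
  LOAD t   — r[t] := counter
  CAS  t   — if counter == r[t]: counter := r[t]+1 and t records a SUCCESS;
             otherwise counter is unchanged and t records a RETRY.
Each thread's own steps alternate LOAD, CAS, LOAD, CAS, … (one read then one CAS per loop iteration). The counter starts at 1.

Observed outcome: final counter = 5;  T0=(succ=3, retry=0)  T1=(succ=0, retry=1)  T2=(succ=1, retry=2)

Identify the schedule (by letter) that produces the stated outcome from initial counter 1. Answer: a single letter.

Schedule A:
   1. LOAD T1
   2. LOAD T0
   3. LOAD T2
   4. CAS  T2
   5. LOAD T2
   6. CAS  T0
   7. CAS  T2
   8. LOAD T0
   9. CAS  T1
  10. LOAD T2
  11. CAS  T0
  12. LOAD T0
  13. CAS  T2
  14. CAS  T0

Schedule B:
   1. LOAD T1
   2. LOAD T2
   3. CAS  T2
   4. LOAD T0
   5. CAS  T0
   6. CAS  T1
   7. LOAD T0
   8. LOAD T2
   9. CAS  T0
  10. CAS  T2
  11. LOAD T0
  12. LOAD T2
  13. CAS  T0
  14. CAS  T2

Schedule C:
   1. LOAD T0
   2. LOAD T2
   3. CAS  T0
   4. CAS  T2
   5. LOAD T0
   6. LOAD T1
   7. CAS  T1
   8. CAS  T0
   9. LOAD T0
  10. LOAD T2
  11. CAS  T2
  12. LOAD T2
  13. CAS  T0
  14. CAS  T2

B

Simulating candidate B:
T1 LOAD — after: cnt=1, r=1 — load
T2 LOAD — after: cnt=1, r=1 — load
T2 CAS — after: cnt=2, r=1 — ok
T0 LOAD — after: cnt=2, r=2 — load
T0 CAS — after: cnt=3, r=2 — ok
T1 CAS — after: cnt=3, r=1 — retry
T0 LOAD — after: cnt=3, r=3 — load
T2 LOAD — after: cnt=3, r=3 — load
T0 CAS — after: cnt=4, r=3 — ok
T2 CAS — after: cnt=4, r=3 — retry
T0 LOAD — after: cnt=4, r=4 — load
T2 LOAD — after: cnt=4, r=4 — load
T0 CAS — after: cnt=5, r=4 — ok
T2 CAS — after: cnt=5, r=4 — retry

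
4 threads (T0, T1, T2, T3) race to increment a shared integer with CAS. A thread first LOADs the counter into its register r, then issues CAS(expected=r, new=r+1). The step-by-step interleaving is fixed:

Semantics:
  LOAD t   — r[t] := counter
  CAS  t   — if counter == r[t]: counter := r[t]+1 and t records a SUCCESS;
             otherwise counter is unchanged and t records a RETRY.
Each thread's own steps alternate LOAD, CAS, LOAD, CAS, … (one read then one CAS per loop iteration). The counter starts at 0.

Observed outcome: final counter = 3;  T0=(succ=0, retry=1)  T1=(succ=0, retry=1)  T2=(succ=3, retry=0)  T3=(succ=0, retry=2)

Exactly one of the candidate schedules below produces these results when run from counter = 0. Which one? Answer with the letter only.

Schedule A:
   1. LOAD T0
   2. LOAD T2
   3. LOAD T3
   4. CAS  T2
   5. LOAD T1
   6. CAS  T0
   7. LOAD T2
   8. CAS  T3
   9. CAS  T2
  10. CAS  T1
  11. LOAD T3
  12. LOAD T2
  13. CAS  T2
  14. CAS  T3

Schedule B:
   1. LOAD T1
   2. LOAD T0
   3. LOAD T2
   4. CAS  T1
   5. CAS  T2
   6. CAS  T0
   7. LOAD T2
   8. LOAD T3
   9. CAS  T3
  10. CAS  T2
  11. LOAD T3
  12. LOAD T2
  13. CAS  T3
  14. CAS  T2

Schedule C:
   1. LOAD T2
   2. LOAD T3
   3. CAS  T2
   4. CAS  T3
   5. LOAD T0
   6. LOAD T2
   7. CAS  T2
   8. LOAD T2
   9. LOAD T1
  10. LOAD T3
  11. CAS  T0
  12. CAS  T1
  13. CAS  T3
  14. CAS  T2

A

Run A:
T0 LOAD — after: cnt=0, r=0 — load
T2 LOAD — after: cnt=0, r=0 — load
T3 LOAD — after: cnt=0, r=0 — load
T2 CAS — after: cnt=1, r=0 — ok
T1 LOAD — after: cnt=1, r=1 — load
T0 CAS — after: cnt=1, r=0 — retry
T2 LOAD — after: cnt=1, r=1 — load
T3 CAS — after: cnt=1, r=0 — retry
T2 CAS — after: cnt=2, r=1 — ok
T1 CAS — after: cnt=2, r=1 — retry
T3 LOAD — after: cnt=2, r=2 — load
T2 LOAD — after: cnt=2, r=2 — load
T2 CAS — after: cnt=3, r=2 — ok
T3 CAS — after: cnt=3, r=2 — retry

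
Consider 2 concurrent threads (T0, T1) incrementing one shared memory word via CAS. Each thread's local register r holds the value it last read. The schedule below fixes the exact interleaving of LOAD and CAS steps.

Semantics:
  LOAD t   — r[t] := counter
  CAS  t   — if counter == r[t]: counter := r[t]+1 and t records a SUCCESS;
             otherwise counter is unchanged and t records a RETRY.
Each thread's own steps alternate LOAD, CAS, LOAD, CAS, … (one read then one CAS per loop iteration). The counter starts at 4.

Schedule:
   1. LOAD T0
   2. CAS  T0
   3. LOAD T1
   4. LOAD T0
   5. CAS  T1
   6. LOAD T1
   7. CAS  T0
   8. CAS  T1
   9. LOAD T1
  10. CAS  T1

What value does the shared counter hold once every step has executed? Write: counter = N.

#1 T0 reads 4
#2 T0 CAS(4→5) writes; counter now 5
#3 T1 reads 5
#4 T0 reads 5
#5 T1 CAS(5→6) writes; counter now 6
#6 T1 reads 6
#7 T0 CAS(5→6) fails; counter now 6
#8 T1 CAS(6→7) writes; counter now 7
#9 T1 reads 7
#10 T1 CAS(7→8) writes; counter now 8

counter = 8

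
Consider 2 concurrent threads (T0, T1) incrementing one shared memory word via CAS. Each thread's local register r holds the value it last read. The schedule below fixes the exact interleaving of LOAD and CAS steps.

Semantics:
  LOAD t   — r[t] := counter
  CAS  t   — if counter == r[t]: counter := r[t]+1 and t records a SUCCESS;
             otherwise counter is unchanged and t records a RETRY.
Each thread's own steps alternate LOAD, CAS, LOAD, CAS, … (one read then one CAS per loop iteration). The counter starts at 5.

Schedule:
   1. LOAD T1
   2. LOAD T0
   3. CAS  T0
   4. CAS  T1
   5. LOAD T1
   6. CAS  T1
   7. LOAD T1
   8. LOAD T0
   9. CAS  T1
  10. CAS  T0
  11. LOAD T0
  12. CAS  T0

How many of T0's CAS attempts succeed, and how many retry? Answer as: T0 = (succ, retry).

T0 = (2, 1)

step 1: T1 LOAD ⇒ load; ctr=5 reg=5
step 2: T0 LOAD ⇒ load; ctr=5 reg=5
step 3: T0 CAS ⇒ ok; ctr=6 reg=5
step 4: T1 CAS ⇒ retry; ctr=6 reg=5
step 5: T1 LOAD ⇒ load; ctr=6 reg=6
step 6: T1 CAS ⇒ ok; ctr=7 reg=6
step 7: T1 LOAD ⇒ load; ctr=7 reg=7
step 8: T0 LOAD ⇒ load; ctr=7 reg=7
step 9: T1 CAS ⇒ ok; ctr=8 reg=7
step 10: T0 CAS ⇒ retry; ctr=8 reg=7
step 11: T0 LOAD ⇒ load; ctr=8 reg=8
step 12: T0 CAS ⇒ ok; ctr=9 reg=8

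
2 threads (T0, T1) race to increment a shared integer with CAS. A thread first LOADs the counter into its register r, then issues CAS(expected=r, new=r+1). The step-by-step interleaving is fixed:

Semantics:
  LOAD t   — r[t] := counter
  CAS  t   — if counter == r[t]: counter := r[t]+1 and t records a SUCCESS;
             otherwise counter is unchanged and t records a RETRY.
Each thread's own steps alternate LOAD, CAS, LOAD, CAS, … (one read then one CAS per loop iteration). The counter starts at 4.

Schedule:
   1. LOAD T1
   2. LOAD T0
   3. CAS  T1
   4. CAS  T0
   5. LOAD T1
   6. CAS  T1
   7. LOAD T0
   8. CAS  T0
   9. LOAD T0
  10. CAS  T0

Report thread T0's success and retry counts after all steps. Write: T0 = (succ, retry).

#1 T1 reads 4
#2 T0 reads 4
#3 T1 CAS(4→5) writes; counter now 5
#4 T0 CAS(4→5) fails; counter now 5
#5 T1 reads 5
#6 T1 CAS(5→6) writes; counter now 6
#7 T0 reads 6
#8 T0 CAS(6→7) writes; counter now 7
#9 T0 reads 7
#10 T0 CAS(7→8) writes; counter now 8

T0 = (2, 1)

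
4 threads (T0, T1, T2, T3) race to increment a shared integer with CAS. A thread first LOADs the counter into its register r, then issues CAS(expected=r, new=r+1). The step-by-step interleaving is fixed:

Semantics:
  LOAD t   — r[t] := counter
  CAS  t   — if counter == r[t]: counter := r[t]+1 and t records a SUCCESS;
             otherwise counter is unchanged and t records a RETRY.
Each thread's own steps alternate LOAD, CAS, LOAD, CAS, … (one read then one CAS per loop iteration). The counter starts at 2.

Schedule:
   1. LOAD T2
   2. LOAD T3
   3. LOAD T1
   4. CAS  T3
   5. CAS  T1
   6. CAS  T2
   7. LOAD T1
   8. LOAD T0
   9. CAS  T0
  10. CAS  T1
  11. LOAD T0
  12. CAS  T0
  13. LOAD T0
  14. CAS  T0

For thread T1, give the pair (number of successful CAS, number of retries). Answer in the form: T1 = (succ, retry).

[1] T2.load  rd  (counter 2, T2.r 2)
[2] T3.load  rd  (counter 2, T3.r 2)
[3] T1.load  rd  (counter 2, T1.r 2)
[4] T3.cas  hit  (counter 3, T3.r 2)
[5] T1.cas  miss  (counter 3, T1.r 2)
[6] T2.cas  miss  (counter 3, T2.r 2)
[7] T1.load  rd  (counter 3, T1.r 3)
[8] T0.load  rd  (counter 3, T0.r 3)
[9] T0.cas  hit  (counter 4, T0.r 3)
[10] T1.cas  miss  (counter 4, T1.r 3)
[11] T0.load  rd  (counter 4, T0.r 4)
[12] T0.cas  hit  (counter 5, T0.r 4)
[13] T0.load  rd  (counter 5, T0.r 5)
[14] T0.cas  hit  (counter 6, T0.r 5)

T1 = (0, 2)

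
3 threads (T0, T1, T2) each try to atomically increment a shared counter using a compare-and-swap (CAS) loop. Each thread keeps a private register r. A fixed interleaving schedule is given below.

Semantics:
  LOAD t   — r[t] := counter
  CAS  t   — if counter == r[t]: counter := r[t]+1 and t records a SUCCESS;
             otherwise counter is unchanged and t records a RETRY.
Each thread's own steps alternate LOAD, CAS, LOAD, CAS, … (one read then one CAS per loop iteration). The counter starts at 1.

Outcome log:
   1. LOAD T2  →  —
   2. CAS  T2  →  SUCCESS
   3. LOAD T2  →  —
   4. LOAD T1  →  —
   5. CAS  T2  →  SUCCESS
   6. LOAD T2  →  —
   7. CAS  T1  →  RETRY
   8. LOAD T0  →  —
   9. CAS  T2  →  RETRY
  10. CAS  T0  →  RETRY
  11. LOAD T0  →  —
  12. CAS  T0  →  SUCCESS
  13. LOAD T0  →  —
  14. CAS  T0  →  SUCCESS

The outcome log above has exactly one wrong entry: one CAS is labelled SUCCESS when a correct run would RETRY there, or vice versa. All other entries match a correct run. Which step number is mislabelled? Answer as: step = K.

step = 9

Reference trace:
T2 LOAD — after: cnt=1, r=1 — load
T2 CAS — after: cnt=2, r=1 — ok
T2 LOAD — after: cnt=2, r=2 — load
T1 LOAD — after: cnt=2, r=2 — load
T2 CAS — after: cnt=3, r=2 — ok
T2 LOAD — after: cnt=3, r=3 — load
T1 CAS — after: cnt=3, r=2 — retry
T0 LOAD — after: cnt=3, r=3 — load
T2 CAS — after: cnt=4, r=3 — ok
T0 CAS — after: cnt=4, r=3 — retry
T0 LOAD — after: cnt=4, r=4 — load
T0 CAS — after: cnt=5, r=4 — ok
T0 LOAD — after: cnt=5, r=5 — load
T0 CAS — after: cnt=6, r=5 — ok
Flip is step 9.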